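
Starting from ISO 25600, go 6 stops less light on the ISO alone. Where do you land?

ISO 400

ISO: 25600 → 12800 → 6400 → 3200 → 1600 → 800 → 400 — 6 stops lower (darker).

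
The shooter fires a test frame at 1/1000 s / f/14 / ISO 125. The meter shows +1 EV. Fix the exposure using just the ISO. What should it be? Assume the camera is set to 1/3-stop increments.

ISO 64

Overexposed by 1 stop → need 1 stop darker.
ISO: 125 → 100 → 80 → 64.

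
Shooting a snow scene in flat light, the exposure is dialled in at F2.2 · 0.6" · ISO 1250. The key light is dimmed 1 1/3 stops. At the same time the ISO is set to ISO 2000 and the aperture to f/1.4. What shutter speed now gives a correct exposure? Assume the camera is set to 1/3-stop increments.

0.4 s

Scene light: 1 1/3 stops darker.
ISO: 1250 → 1600 → 2000 — 2/3 stop higher (brighter).
Aperture: f/2.2 → f/2 → f/1.8 → f/1.6 → f/1.4 — 1 1/3 stops wider (brighter).
Net so far: 2/3 stop brighter. Shutter speed: 0.6 → 0.5 → 0.4.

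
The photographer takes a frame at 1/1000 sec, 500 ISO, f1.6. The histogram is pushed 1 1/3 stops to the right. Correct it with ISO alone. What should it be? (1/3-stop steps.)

ISO 200

Overexposed by 1 1/3 stops → need 1 1/3 stops darker.
ISO: 500 → 400 → 320 → 250 → 200.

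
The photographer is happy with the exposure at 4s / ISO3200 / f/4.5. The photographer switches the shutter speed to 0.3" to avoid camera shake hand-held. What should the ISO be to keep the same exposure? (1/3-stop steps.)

Shutter speed: 4 → 3.2 → 2.5 → 2 → 1.6 → 1.3 → 1 → 0.8 → 0.6 → 0.5 → 0.4 → 0.3 — 3 2/3 stops faster (darker).
Need 3 2/3 stops brighter from the ISO: 3200 → 4000 → 5000 → 6400 → 8000 → 10000 → 12800 → 16000 → 20000 → 25600 → 32000 → 40000.

ISO 40000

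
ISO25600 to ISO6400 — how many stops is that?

2 stops

25600 → 12800 → 6400 — count the steps: 2 stops.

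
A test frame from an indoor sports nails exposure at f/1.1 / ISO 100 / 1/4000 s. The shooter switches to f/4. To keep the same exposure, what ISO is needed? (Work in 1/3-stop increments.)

Aperture: f/1.1 → f/1.2 → f/1.4 → f/1.6 → f/1.8 → f/2 → f/2.2 → f/2.5 → f/2.8 → f/3.2 → f/3.5 → f/4 — 3 2/3 stops stopped down (darker).
Need 3 2/3 stops brighter from the ISO: 100 → 125 → 160 → 200 → 250 → 320 → 400 → 500 → 640 → 800 → 1000 → 1250.

ISO 1250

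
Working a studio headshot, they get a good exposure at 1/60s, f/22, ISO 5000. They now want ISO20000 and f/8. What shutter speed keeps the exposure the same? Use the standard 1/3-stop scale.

1/2000s

ISO: 5000 → 6400 → 8000 → 10000 → 12800 → 16000 → 20000 — 2 stops raised (brighter).
Aperture: f/22 → f/20 → f/18 → f/16 → f/14 → f/13 → f/11 → f/10 → f/9 → f/8 — 3 stops opened up (brighter).
Net change so far: 5 stops brighter. Offset with the shutter speed: 1/60 → 1/80 → 1/100 → 1/125 → 1/160 → 1/200 → 1/250 → 1/320 → 1/400 → 1/500 → 1/640 → 1/800 → 1/1000 → 1/1250 → 1/1600 → 1/2000.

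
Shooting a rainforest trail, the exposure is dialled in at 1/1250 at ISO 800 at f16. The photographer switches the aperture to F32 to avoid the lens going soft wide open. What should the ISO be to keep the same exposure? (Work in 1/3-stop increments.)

ISO 3200

Aperture: f/16 → f/18 → f/20 → f/22 → f/25 → f/29 → f/32 — 2 stops stopped down (darker).
Need 2 stops brighter from the ISO: 800 → 1000 → 1250 → 1600 → 2000 → 2500 → 3200.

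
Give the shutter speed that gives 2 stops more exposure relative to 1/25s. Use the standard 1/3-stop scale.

Shutter speed: 1/25 → 1/20 → 1/15 → 1/13 → 1/10 → 1/8 → 1/6 — 2 stops longer (brighter).

1/6s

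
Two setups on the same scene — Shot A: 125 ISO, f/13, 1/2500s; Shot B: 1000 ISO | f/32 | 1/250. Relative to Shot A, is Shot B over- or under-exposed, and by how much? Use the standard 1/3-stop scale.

3 2/3 stops brighter

Aperture: f/13 → f/14 → f/16 → f/18 → f/20 → f/22 → f/25 → f/29 → f/32 — 2 2/3 stops smaller aperture (darker).
Shutter speed: 1/2500 → 1/2000 → 1/1600 → 1/1250 → 1/1000 → 1/800 → 1/640 → 1/500 → 1/400 → 1/320 → 1/250 — 3 1/3 stops longer (brighter).
ISO: 125 → 160 → 200 → 250 → 320 → 400 → 500 → 640 → 800 → 1000 — 3 stops raised (brighter).
Net: −2 2/3 +3 1/3 +3 = +3 2/3 stops.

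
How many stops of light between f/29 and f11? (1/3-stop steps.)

f/29 → f/25 → f/22 → f/20 → f/18 → f/16 → f/14 → f/13 → f/11 — count the steps: 8 third-stops = 2 2/3 stops.

2 2/3 stops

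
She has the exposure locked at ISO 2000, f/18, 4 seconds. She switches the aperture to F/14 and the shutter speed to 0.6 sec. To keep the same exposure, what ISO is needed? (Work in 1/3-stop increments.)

Aperture: f/18 → f/16 → f/14 — 2/3 stop larger aperture (brighter).
Shutter speed: 4 → 3.2 → 2.5 → 2 → 1.6 → 1.3 → 1 → 0.8 → 0.6 — 2 2/3 stops faster (darker).
Net change so far: 2 stops darker. Offset with the ISO: 2000 → 2500 → 3200 → 4000 → 5000 → 6400 → 8000.

ISO 8000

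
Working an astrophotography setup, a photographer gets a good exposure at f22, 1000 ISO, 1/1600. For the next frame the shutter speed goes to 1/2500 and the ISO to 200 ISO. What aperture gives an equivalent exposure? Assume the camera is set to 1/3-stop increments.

Shutter speed: 1/1600 → 1/2000 → 1/2500 — 2/3 stop shorter (darker).
ISO: 1000 → 800 → 640 → 500 → 400 → 320 → 250 → 200 — 2 1/3 stops dropped (darker).
Net change so far: 3 stops darker. Offset with the aperture: f/22 → f/20 → f/18 → f/16 → f/14 → f/13 → f/11 → f/10 → f/9 → f/8.

f/8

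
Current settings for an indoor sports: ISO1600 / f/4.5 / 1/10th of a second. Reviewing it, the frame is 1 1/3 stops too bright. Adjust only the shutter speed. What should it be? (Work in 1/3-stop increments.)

Overexposed by 1 1/3 stops → need 1 1/3 stops darker.
Shutter speed: 1/10 → 1/13 → 1/15 → 1/20 → 1/25.

1/25s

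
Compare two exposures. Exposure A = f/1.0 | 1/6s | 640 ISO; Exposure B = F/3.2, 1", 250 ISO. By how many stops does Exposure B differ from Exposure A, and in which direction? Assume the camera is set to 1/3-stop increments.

Aperture: f/1.0 → f/1.1 → f/1.2 → f/1.4 → f/1.6 → f/1.8 → f/2 → f/2.2 → f/2.5 → f/2.8 → f/3.2 — 3 1/3 stops narrower (darker).
Shutter speed: 1/6 → 1/5 → 1/4 → 0.3 → 0.4 → 0.5 → 0.6 → 0.8 → 1 — 2 2/3 stops longer (brighter).
ISO: 640 → 500 → 400 → 320 → 250 — 1 1/3 stops lower (darker).
Net: −3 1/3 +2 2/3 −1 1/3 = −2 stops.

2 stops darker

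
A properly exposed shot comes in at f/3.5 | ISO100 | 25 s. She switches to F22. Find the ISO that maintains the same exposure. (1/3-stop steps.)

Aperture: f/3.5 → f/4 → f/4.5 → f/5 → f/5.6 → f/6.3 → f/7.1 → f/8 → f/9 → f/10 → f/11 → f/13 → f/14 → f/16 → f/18 → f/20 → f/22 — 5 1/3 stops narrower (darker).
Need 5 1/3 stops brighter from the ISO: 100 → 125 → 160 → 200 → 250 → 320 → 400 → 500 → 640 → 800 → 1000 → 1250 → 1600 → 2000 → 2500 → 3200 → 4000.

ISO 4000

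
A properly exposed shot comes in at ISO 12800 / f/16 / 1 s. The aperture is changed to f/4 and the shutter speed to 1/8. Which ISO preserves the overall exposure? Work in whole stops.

Aperture: f/16 → f/11 → f/8 → f/5.6 → f/4 — 4 stops opened up (brighter).
Shutter speed: 1 → 1/2 → 1/4 → 1/8 — 3 stops shorter (darker).
Net change so far: 1 stop brighter. Offset with the ISO: 12800 → 6400.

ISO 6400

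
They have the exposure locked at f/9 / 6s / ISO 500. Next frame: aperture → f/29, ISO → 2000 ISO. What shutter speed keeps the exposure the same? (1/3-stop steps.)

Aperture: f/9 → f/10 → f/11 → f/13 → f/14 → f/16 → f/18 → f/20 → f/22 → f/25 → f/29 — 3 1/3 stops stopped down (darker).
ISO: 500 → 640 → 800 → 1000 → 1250 → 1600 → 2000 — 2 stops raised (brighter).
Net change so far: 1 1/3 stops darker. Offset with the shutter speed: 6 → 8 → 10 → 13 → 15.

15 s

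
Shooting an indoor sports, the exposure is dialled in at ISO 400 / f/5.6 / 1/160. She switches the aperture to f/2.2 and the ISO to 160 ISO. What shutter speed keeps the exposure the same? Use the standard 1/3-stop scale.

1/400s

Aperture: f/5.6 → f/5 → f/4.5 → f/4 → f/3.5 → f/3.2 → f/2.8 → f/2.5 → f/2.2 — 2 2/3 stops larger aperture (brighter).
ISO: 400 → 320 → 250 → 200 → 160 — 1 1/3 stops dropped (darker).
Net change so far: 1 1/3 stops brighter. Offset with the shutter speed: 1/160 → 1/200 → 1/250 → 1/320 → 1/400.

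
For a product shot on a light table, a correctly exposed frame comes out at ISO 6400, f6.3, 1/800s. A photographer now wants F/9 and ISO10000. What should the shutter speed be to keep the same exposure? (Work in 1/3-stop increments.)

Aperture: f/6.3 → f/7.1 → f/8 → f/9 — 1 stop narrower (darker).
ISO: 6400 → 8000 → 10000 — 2/3 stop higher (brighter).
Net change so far: 1/3 stop darker. Offset with the shutter speed: 1/800 → 1/640.

1/640s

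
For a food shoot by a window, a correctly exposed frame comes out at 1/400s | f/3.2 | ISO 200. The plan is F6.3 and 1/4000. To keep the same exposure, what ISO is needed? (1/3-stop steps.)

ISO 8000

Aperture: f/3.2 → f/3.5 → f/4 → f/4.5 → f/5 → f/5.6 → f/6.3 — 2 stops stopped down (darker).
Shutter speed: 1/400 → 1/500 → 1/640 → 1/800 → 1/1000 → 1/1250 → 1/1600 → 1/2000 → 1/2500 → 1/3200 → 1/4000 — 3 1/3 stops faster (darker).
Net change so far: 5 1/3 stops darker. Offset with the ISO: 200 → 250 → 320 → 400 → 500 → 640 → 800 → 1000 → 1250 → 1600 → 2000 → 2500 → 3200 → 4000 → 5000 → 6400 → 8000.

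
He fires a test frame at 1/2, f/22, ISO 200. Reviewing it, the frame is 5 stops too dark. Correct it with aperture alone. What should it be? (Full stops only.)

Underexposed by 5 stops → need 5 stops brighter.
Aperture: f/22 → f/16 → f/11 → f/8 → f/5.6 → f/4.

f/4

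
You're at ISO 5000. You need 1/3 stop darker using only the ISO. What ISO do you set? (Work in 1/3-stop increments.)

ISO: 5000 → 4000 — 1/3 stop dropped (darker).

ISO 4000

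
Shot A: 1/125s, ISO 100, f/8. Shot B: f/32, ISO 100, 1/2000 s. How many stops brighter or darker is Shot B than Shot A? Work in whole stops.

8 stops darker

Aperture: f/8 → f/11 → f/16 → f/22 → f/32 — 4 stops narrower (darker).
Shutter speed: 1/125 → 1/250 → 1/500 → 1/1000 → 1/2000 — 4 stops shorter (darker).
ISO: unchanged.
Net: −4 −4 = −8 stops.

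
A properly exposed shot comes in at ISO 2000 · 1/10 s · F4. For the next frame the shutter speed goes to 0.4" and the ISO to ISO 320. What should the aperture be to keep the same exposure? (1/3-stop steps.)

Shutter speed: 1/10 → 1/8 → 1/6 → 1/5 → 1/4 → 0.3 → 0.4 — 2 stops longer (brighter).
ISO: 2000 → 1600 → 1250 → 1000 → 800 → 640 → 500 → 400 → 320 — 2 2/3 stops lower (darker).
Net change so far: 2/3 stop darker. Offset with the aperture: f/4 → f/3.5 → f/3.2.

f/3.2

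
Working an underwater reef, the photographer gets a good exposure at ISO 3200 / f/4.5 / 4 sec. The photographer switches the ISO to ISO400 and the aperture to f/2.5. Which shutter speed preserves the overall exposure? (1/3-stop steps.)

ISO: 3200 → 2500 → 2000 → 1600 → 1250 → 1000 → 800 → 640 → 500 → 400 — 3 stops dropped (darker).
Aperture: f/4.5 → f/4 → f/3.5 → f/3.2 → f/2.8 → f/2.5 — 1 2/3 stops wider (brighter).
Net change so far: 1 1/3 stops darker. Offset with the shutter speed: 4 → 5 → 6 → 8 → 10.

10 s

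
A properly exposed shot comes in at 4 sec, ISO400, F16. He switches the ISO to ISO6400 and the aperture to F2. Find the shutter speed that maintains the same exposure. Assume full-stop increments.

1/250s

ISO: 400 → 800 → 1600 → 3200 → 6400 — 4 stops higher (brighter).
Aperture: f/16 → f/11 → f/8 → f/5.6 → f/4 → f/2.8 → f/2 — 6 stops larger aperture (brighter).
Net change so far: 10 stops brighter. Offset with the shutter speed: 4 → 2 → 1 → 1/2 → 1/4 → 1/8 → 1/15 → 1/30 → 1/60 → 1/125 → 1/250.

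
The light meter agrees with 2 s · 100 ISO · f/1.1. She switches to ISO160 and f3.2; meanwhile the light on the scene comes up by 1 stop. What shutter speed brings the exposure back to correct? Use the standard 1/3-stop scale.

Scene light: 1 stop brighter.
ISO: 100 → 125 → 160 — 2/3 stop raised (brighter).
Aperture: f/1.1 → f/1.2 → f/1.4 → f/1.6 → f/1.8 → f/2 → f/2.2 → f/2.5 → f/2.8 → f/3.2 — 3 stops narrower (darker).
Net so far: 1 1/3 stops darker. Shutter speed: 2 → 2.5 → 3.2 → 4 → 5.

5 s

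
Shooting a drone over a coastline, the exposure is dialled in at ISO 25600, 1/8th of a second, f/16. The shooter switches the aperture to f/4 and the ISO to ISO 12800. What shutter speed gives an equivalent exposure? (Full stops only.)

1/60s

Aperture: f/16 → f/11 → f/8 → f/5.6 → f/4 — 4 stops opened up (brighter).
ISO: 25600 → 12800 — 1 stop dropped (darker).
Net change so far: 3 stops brighter. Offset with the shutter speed: 1/8 → 1/15 → 1/30 → 1/60.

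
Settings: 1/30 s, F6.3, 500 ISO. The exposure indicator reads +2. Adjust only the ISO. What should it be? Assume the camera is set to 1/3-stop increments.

Overexposed by 2 stops → need 2 stops darker.
ISO: 500 → 400 → 320 → 250 → 200 → 160 → 125.

ISO 125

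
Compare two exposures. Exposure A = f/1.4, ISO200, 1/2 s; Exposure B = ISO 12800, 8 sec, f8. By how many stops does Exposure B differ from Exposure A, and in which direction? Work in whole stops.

Aperture: f/1.4 → f/2 → f/2.8 → f/4 → f/5.6 → f/8 — 5 stops smaller aperture (darker).
Shutter speed: 1/2 → 1 → 2 → 4 → 8 — 4 stops slower (brighter).
ISO: 200 → 400 → 800 → 1600 → 3200 → 6400 → 12800 — 6 stops raised (brighter).
Net: −5 +4 +6 = +5 stops.

5 stops brighter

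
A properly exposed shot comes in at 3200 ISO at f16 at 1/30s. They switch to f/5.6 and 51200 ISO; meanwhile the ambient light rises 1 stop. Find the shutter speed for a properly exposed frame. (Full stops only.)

1/8000s

Scene light: 1 stop brighter.
Aperture: f/16 → f/11 → f/8 → f/5.6 — 3 stops opened up (brighter).
ISO: 3200 → 6400 → 12800 → 25600 → 51200 — 4 stops higher (brighter).
Net so far: 8 stops brighter. Shutter speed: 1/30 → 1/60 → 1/125 → 1/250 → 1/500 → 1/1000 → 1/2000 → 1/4000 → 1/8000.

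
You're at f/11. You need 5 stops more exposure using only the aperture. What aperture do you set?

f/2

Aperture: f/11 → f/8 → f/5.6 → f/4 → f/2.8 → f/2 — 5 stops wider (brighter).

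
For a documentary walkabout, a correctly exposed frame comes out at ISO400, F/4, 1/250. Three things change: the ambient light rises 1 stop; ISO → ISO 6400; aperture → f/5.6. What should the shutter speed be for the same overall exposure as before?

1/4000s

Scene light: 1 stop brighter.
ISO: 400 → 800 → 1600 → 3200 → 6400 — 4 stops raised (brighter).
Aperture: f/4 → f/5.6 — 1 stop smaller aperture (darker).
Net so far: 4 stops brighter. Shutter speed: 1/250 → 1/500 → 1/1000 → 1/2000 → 1/4000.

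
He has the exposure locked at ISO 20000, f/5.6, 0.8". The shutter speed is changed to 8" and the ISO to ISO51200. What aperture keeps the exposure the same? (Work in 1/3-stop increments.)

Shutter speed: 0.8 → 1 → 1.3 → 1.6 → 2 → 2.5 → 3.2 → 4 → 5 → 6 → 8 — 3 1/3 stops slower (brighter).
ISO: 20000 → 25600 → 32000 → 40000 → 51200 — 1 1/3 stops higher (brighter).
Net change so far: 4 2/3 stops brighter. Offset with the aperture: f/5.6 → f/6.3 → f/7.1 → f/8 → f/9 → f/10 → f/11 → f/13 → f/14 → f/16 → f/18 → f/20 → f/22 → f/25 → f/29.

f/29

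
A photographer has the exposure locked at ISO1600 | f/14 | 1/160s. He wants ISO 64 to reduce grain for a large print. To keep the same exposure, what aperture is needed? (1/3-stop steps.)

ISO: 1600 → 1250 → 1000 → 800 → 640 → 500 → 400 → 320 → 250 → 200 → 160 → 125 → 100 → 80 → 64 — 4 2/3 stops lower (darker).
Need 4 2/3 stops brighter from the aperture: f/14 → f/13 → f/11 → f/10 → f/9 → f/8 → f/7.1 → f/6.3 → f/5.6 → f/5 → f/4.5 → f/4 → f/3.5 → f/3.2 → f/2.8.

f/2.8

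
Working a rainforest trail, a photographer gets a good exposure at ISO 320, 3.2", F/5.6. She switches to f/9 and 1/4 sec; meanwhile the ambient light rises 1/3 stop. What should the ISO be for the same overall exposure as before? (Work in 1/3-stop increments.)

Scene light: 1/3 stop brighter.
Aperture: f/5.6 → f/6.3 → f/7.1 → f/8 → f/9 — 1 1/3 stops smaller aperture (darker).
Shutter speed: 3.2 → 2.5 → 2 → 1.6 → 1.3 → 1 → 0.8 → 0.6 → 0.5 → 0.4 → 0.3 → 1/4 — 3 2/3 stops faster (darker).
Net so far: 4 2/3 stops darker. ISO: 320 → 400 → 500 → 640 → 800 → 1000 → 1250 → 1600 → 2000 → 2500 → 3200 → 4000 → 5000 → 6400 → 8000.

ISO 8000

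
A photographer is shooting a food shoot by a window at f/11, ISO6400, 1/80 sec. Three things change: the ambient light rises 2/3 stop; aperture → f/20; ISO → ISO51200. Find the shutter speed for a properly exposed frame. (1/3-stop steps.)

Scene light: 2/3 stop brighter.
Aperture: f/11 → f/13 → f/14 → f/16 → f/18 → f/20 — 1 2/3 stops stopped down (darker).
ISO: 6400 → 8000 → 10000 → 12800 → 16000 → 20000 → 25600 → 32000 → 40000 → 51200 — 3 stops raised (brighter).
Net so far: 2 stops brighter. Shutter speed: 1/80 → 1/100 → 1/125 → 1/160 → 1/200 → 1/250 → 1/320.

1/320s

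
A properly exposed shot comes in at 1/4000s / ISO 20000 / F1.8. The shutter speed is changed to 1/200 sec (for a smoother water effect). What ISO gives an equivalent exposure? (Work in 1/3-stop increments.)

Shutter speed: 1/4000 → 1/3200 → 1/2500 → 1/2000 → 1/1600 → 1/1250 → 1/1000 → 1/800 → 1/640 → 1/500 → 1/400 → 1/320 → 1/250 → 1/200 — 4 1/3 stops slower (brighter).
Need 4 1/3 stops darker from the ISO: 20000 → 16000 → 12800 → 10000 → 8000 → 6400 → 5000 → 4000 → 3200 → 2500 → 2000 → 1600 → 1250 → 1000.

ISO 1000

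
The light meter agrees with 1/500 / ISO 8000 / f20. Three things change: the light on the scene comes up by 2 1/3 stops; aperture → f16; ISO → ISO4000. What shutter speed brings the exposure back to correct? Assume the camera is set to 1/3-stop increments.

Scene light: 2 1/3 stops brighter.
Aperture: f/20 → f/18 → f/16 — 2/3 stop larger aperture (brighter).
ISO: 8000 → 6400 → 5000 → 4000 — 1 stop lower (darker).
Net so far: 2 stops brighter. Shutter speed: 1/500 → 1/640 → 1/800 → 1/1000 → 1/1250 → 1/1600 → 1/2000.

1/2000s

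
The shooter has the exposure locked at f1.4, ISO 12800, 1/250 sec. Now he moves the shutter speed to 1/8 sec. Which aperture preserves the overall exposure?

f/8

Shutter speed: 1/250 → 1/125 → 1/60 → 1/30 → 1/15 → 1/8 — 5 stops slower (brighter).
Need 5 stops darker from the aperture: f/1.4 → f/2 → f/2.8 → f/4 → f/5.6 → f/8.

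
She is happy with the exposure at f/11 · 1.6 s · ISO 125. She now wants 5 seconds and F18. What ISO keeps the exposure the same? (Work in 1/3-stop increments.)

Shutter speed: 1.6 → 2 → 2.5 → 3.2 → 4 → 5 — 1 2/3 stops longer (brighter).
Aperture: f/11 → f/13 → f/14 → f/16 → f/18 — 1 1/3 stops stopped down (darker).
Net change so far: 1/3 stop brighter. Offset with the ISO: 125 → 100.

ISO 100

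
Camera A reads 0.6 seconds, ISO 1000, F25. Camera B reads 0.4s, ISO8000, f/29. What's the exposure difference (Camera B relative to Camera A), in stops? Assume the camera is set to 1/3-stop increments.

2 stops brighter

Aperture: f/25 → f/29 — 1/3 stop stopped down (darker).
Shutter speed: 0.6 → 0.5 → 0.4 — 2/3 stop faster (darker).
ISO: 1000 → 1250 → 1600 → 2000 → 2500 → 3200 → 4000 → 5000 → 6400 → 8000 — 3 stops raised (brighter).
Net: −1/3 −2/3 +3 = +2 stops.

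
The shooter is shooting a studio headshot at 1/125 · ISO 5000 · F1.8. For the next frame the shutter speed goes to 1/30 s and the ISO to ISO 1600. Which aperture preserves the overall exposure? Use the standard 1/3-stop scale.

Shutter speed: 1/125 → 1/100 → 1/80 → 1/60 → 1/50 → 1/40 → 1/30 — 2 stops slower (brighter).
ISO: 5000 → 4000 → 3200 → 2500 → 2000 → 1600 — 1 2/3 stops lower (darker).
Net change so far: 1/3 stop brighter. Offset with the aperture: f/1.8 → f/2.

f/2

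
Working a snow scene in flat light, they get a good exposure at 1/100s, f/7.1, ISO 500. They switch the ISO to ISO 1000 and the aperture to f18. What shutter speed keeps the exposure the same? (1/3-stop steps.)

ISO: 500 → 640 → 800 → 1000 — 1 stop higher (brighter).
Aperture: f/7.1 → f/8 → f/9 → f/10 → f/11 → f/13 → f/14 → f/16 → f/18 — 2 2/3 stops smaller aperture (darker).
Net change so far: 1 2/3 stops darker. Offset with the shutter speed: 1/100 → 1/80 → 1/60 → 1/50 → 1/40 → 1/30.

1/30s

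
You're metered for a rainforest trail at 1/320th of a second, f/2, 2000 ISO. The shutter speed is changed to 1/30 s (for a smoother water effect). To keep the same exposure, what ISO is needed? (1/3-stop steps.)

ISO 200

Shutter speed: 1/320 → 1/250 → 1/200 → 1/160 → 1/125 → 1/100 → 1/80 → 1/60 → 1/50 → 1/40 → 1/30 — 3 1/3 stops longer (brighter).
Need 3 1/3 stops darker from the ISO: 2000 → 1600 → 1250 → 1000 → 800 → 640 → 500 → 400 → 320 → 250 → 200.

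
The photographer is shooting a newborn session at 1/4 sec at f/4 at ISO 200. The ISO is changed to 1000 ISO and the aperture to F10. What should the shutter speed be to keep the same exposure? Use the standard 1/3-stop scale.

0.3 s

ISO: 200 → 250 → 320 → 400 → 500 → 640 → 800 → 1000 — 2 1/3 stops higher (brighter).
Aperture: f/4 → f/4.5 → f/5 → f/5.6 → f/6.3 → f/7.1 → f/8 → f/9 → f/10 — 2 2/3 stops stopped down (darker).
Net change so far: 1/3 stop darker. Offset with the shutter speed: 1/4 → 0.3.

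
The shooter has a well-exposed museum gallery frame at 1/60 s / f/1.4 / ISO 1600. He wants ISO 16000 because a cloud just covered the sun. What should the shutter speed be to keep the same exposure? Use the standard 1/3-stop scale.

ISO: 1600 → 2000 → 2500 → 3200 → 4000 → 5000 → 6400 → 8000 → 10000 → 12800 → 16000 — 3 1/3 stops raised (brighter).
Need 3 1/3 stops darker from the shutter speed: 1/60 → 1/80 → 1/100 → 1/125 → 1/160 → 1/200 → 1/250 → 1/320 → 1/400 → 1/500 → 1/640.

1/640s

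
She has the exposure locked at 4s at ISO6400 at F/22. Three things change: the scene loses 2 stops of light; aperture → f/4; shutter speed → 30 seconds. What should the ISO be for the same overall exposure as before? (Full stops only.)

ISO 100

Scene light: 2 stops darker.
Aperture: f/22 → f/16 → f/11 → f/8 → f/5.6 → f/4 — 5 stops larger aperture (brighter).
Shutter speed: 4 → 8 → 15 → 30 — 3 stops longer (brighter).
Net so far: 6 stops brighter. ISO: 6400 → 3200 → 1600 → 800 → 400 → 200 → 100.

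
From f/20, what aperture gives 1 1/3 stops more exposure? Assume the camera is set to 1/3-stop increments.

Aperture: f/20 → f/18 → f/16 → f/14 → f/13 — 1 1/3 stops wider (brighter).

f/13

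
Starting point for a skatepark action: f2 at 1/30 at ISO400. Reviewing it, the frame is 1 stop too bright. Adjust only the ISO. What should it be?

ISO 200

Overexposed by 1 stop → need 1 stop darker.
ISO: 400 → 200.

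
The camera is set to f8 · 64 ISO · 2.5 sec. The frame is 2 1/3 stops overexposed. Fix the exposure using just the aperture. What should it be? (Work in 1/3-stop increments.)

Overexposed by 2 1/3 stops → need 2 1/3 stops darker.
Aperture: f/8 → f/9 → f/10 → f/11 → f/13 → f/14 → f/16 → f/18.

f/18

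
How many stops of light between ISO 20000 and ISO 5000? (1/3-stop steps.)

2 stops

20000 → 16000 → 12800 → 10000 → 8000 → 6400 → 5000 — count the steps: 6 third-stops = 2 stops.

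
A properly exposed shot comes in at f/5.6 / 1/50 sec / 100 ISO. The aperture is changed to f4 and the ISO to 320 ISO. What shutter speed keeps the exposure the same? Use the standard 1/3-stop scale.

1/320s

Aperture: f/5.6 → f/5 → f/4.5 → f/4 — 1 stop larger aperture (brighter).
ISO: 100 → 125 → 160 → 200 → 250 → 320 — 1 2/3 stops higher (brighter).
Net change so far: 2 2/3 stops brighter. Offset with the shutter speed: 1/50 → 1/60 → 1/80 → 1/100 → 1/125 → 1/160 → 1/200 → 1/250 → 1/320.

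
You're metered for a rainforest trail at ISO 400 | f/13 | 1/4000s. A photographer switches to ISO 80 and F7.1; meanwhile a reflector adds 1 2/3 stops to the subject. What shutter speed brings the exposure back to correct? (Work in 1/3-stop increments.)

1/8000s

Scene light: 1 2/3 stops brighter.
ISO: 400 → 320 → 250 → 200 → 160 → 125 → 100 → 80 — 2 1/3 stops dropped (darker).
Aperture: f/13 → f/11 → f/10 → f/9 → f/8 → f/7.1 — 1 2/3 stops opened up (brighter).
Net so far: 1 stop brighter. Shutter speed: 1/4000 → 1/5000 → 1/6400 → 1/8000.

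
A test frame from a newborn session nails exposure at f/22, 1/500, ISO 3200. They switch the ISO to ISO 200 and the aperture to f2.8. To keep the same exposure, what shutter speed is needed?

ISO: 3200 → 1600 → 800 → 400 → 200 — 4 stops dropped (darker).
Aperture: f/22 → f/16 → f/11 → f/8 → f/5.6 → f/4 → f/2.8 — 6 stops opened up (brighter).
Net change so far: 2 stops brighter. Offset with the shutter speed: 1/500 → 1/1000 → 1/2000.

1/2000s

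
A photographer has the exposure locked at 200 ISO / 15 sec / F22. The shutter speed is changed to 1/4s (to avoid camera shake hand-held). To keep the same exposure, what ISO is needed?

Shutter speed: 15 → 8 → 4 → 2 → 1 → 1/2 → 1/4 — 6 stops shorter (darker).
Need 6 stops brighter from the ISO: 200 → 400 → 800 → 1600 → 3200 → 6400 → 12800.

ISO 12800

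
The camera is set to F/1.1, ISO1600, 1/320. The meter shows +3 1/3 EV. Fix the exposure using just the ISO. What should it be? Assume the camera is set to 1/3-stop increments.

ISO 160

Overexposed by 3 1/3 stops → need 3 1/3 stops darker.
ISO: 1600 → 1250 → 1000 → 800 → 640 → 500 → 400 → 320 → 250 → 200 → 160.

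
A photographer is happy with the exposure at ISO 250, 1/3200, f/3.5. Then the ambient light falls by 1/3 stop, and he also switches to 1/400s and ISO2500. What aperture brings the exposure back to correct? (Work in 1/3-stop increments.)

f/29

Scene light: 1/3 stop darker.
Shutter speed: 1/3200 → 1/2500 → 1/2000 → 1/1600 → 1/1250 → 1/1000 → 1/800 → 1/640 → 1/500 → 1/400 — 3 stops longer (brighter).
ISO: 250 → 320 → 400 → 500 → 640 → 800 → 1000 → 1250 → 1600 → 2000 → 2500 — 3 1/3 stops higher (brighter).
Net so far: 6 stops brighter. Aperture: f/3.5 → f/4 → f/4.5 → f/5 → f/5.6 → f/6.3 → f/7.1 → f/8 → f/9 → f/10 → f/11 → f/13 → f/14 → f/16 → f/18 → f/20 → f/22 → f/25 → f/29.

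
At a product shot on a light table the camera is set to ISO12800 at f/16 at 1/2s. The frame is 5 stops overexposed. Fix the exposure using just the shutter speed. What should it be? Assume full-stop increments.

1/60s

Overexposed by 5 stops → need 5 stops darker.
Shutter speed: 1/2 → 1/4 → 1/8 → 1/15 → 1/30 → 1/60.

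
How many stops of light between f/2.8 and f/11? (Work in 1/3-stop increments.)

4 stops

f/2.8 → f/3.2 → f/3.5 → f/4 → f/4.5 → f/5 → f/5.6 → f/6.3 → f/7.1 → f/8 → f/9 → f/10 → f/11 — count the steps: 12 third-stops = 4 stops.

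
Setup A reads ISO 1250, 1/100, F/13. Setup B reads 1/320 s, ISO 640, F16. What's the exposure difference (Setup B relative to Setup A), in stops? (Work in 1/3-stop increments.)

Aperture: f/13 → f/14 → f/16 — 2/3 stop narrower (darker).
Shutter speed: 1/100 → 1/125 → 1/160 → 1/200 → 1/250 → 1/320 — 1 2/3 stops shorter (darker).
ISO: 1250 → 1000 → 800 → 640 — 1 stop dropped (darker).
Net: −2/3 −1 2/3 −1 = −3 1/3 stops.

3 1/3 stops darker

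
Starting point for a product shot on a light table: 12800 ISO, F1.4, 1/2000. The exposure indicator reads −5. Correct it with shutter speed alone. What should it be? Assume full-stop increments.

Underexposed by 5 stops → need 5 stops brighter.
Shutter speed: 1/2000 → 1/1000 → 1/500 → 1/250 → 1/125 → 1/60.

1/60s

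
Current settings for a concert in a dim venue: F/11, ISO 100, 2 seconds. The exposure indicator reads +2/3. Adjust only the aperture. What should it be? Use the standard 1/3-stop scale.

Overexposed by 2/3 stop → need 2/3 stop darker.
Aperture: f/11 → f/13 → f/14.

f/14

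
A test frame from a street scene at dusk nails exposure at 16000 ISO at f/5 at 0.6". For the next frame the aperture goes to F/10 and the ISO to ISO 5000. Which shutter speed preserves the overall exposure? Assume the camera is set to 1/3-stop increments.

Aperture: f/5 → f/5.6 → f/6.3 → f/7.1 → f/8 → f/9 → f/10 — 2 stops smaller aperture (darker).
ISO: 16000 → 12800 → 10000 → 8000 → 6400 → 5000 — 1 2/3 stops dropped (darker).
Net change so far: 3 2/3 stops darker. Offset with the shutter speed: 0.6 → 0.8 → 1 → 1.3 → 1.6 → 2 → 2.5 → 3.2 → 4 → 5 → 6 → 8.

8 s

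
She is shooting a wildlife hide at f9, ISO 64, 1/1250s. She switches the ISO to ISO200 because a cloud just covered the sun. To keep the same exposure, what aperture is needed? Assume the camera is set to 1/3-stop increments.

f/16

ISO: 64 → 80 → 100 → 125 → 160 → 200 — 1 2/3 stops raised (brighter).
Need 1 2/3 stops darker from the aperture: f/9 → f/10 → f/11 → f/13 → f/14 → f/16.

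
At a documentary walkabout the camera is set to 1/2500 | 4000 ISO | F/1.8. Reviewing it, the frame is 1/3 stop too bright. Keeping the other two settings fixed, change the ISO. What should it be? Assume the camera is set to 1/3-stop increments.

ISO 3200

Overexposed by 1/3 stop → need 1/3 stop darker.
ISO: 4000 → 3200.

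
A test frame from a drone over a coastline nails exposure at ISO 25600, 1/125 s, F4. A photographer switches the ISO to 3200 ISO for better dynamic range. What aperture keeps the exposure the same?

f/1.4

ISO: 25600 → 12800 → 6400 → 3200 — 3 stops dropped (darker).
Need 3 stops brighter from the aperture: f/4 → f/2.8 → f/2 → f/1.4.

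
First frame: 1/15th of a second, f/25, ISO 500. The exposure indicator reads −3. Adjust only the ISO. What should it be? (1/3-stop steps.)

ISO 4000

Underexposed by 3 stops → need 3 stops brighter.
ISO: 500 → 640 → 800 → 1000 → 1250 → 1600 → 2000 → 2500 → 3200 → 4000.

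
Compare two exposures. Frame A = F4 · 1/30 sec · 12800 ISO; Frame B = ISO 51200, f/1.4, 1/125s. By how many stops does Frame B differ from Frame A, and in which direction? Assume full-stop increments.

3 stops brighter

Aperture: f/4 → f/2.8 → f/2 → f/1.4 — 3 stops wider (brighter).
Shutter speed: 1/30 → 1/60 → 1/125 — 2 stops shorter (darker).
ISO: 12800 → 25600 → 51200 — 2 stops higher (brighter).
Net: +3 −2 +2 = +3 stops.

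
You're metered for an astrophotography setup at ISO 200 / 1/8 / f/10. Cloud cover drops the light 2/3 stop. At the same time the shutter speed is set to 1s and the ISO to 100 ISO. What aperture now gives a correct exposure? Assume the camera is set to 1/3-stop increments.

Scene light: 2/3 stop darker.
Shutter speed: 1/8 → 1/6 → 1/5 → 1/4 → 0.3 → 0.4 → 0.5 → 0.6 → 0.8 → 1 — 3 stops slower (brighter).
ISO: 200 → 160 → 125 → 100 — 1 stop dropped (darker).
Net so far: 1 1/3 stops brighter. Aperture: f/10 → f/11 → f/13 → f/14 → f/16.

f/16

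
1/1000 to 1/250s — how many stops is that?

1/1000 → 1/500 → 1/250 — count the steps: 2 stops.

2 stops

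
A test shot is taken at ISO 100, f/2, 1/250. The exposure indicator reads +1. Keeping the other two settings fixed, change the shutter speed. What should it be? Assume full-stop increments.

Overexposed by 1 stop → need 1 stop darker.
Shutter speed: 1/250 → 1/500.

1/500s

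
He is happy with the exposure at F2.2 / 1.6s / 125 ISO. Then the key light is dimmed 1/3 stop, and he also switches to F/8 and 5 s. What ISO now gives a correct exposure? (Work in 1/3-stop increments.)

Scene light: 1/3 stop darker.
Aperture: f/2.2 → f/2.5 → f/2.8 → f/3.2 → f/3.5 → f/4 → f/4.5 → f/5 → f/5.6 → f/6.3 → f/7.1 → f/8 — 3 2/3 stops narrower (darker).
Shutter speed: 1.6 → 2 → 2.5 → 3.2 → 4 → 5 — 1 2/3 stops slower (brighter).
Net so far: 2 1/3 stops darker. ISO: 125 → 160 → 200 → 250 → 320 → 400 → 500 → 640.

ISO 640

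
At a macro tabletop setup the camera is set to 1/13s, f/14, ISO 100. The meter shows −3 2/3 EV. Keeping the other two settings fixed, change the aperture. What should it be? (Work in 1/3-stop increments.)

Underexposed by 3 2/3 stops → need 3 2/3 stops brighter.
Aperture: f/14 → f/13 → f/11 → f/10 → f/9 → f/8 → f/7.1 → f/6.3 → f/5.6 → f/5 → f/4.5 → f/4.

f/4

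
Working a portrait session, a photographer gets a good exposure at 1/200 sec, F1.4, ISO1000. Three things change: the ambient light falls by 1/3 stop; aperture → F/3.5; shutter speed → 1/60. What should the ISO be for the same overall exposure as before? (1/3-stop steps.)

ISO 2500

Scene light: 1/3 stop darker.
Aperture: f/1.4 → f/1.6 → f/1.8 → f/2 → f/2.2 → f/2.5 → f/2.8 → f/3.2 → f/3.5 — 2 2/3 stops stopped down (darker).
Shutter speed: 1/200 → 1/160 → 1/125 → 1/100 → 1/80 → 1/60 — 1 2/3 stops longer (brighter).
Net so far: 1 1/3 stops darker. ISO: 1000 → 1250 → 1600 → 2000 → 2500.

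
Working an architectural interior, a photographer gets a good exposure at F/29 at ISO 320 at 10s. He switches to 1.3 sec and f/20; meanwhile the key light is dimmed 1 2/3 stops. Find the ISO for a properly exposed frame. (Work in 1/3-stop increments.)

Scene light: 1 2/3 stops darker.
Shutter speed: 10 → 8 → 6 → 5 → 4 → 3.2 → 2.5 → 2 → 1.6 → 1.3 — 3 stops faster (darker).
Aperture: f/29 → f/25 → f/22 → f/20 — 1 stop opened up (brighter).
Net so far: 3 2/3 stops darker. ISO: 320 → 400 → 500 → 640 → 800 → 1000 → 1250 → 1600 → 2000 → 2500 → 3200 → 4000.

ISO 4000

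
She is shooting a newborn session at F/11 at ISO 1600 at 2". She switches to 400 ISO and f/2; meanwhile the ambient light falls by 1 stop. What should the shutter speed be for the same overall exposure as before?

Scene light: 1 stop darker.
ISO: 1600 → 800 → 400 — 2 stops dropped (darker).
Aperture: f/11 → f/8 → f/5.6 → f/4 → f/2.8 → f/2 — 5 stops wider (brighter).
Net so far: 2 stops brighter. Shutter speed: 2 → 1 → 1/2.

1/2s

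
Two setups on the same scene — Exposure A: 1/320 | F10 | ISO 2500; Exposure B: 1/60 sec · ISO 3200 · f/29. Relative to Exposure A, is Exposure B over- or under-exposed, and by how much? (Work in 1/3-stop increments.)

1/3 stop darker

Aperture: f/10 → f/11 → f/13 → f/14 → f/16 → f/18 → f/20 → f/22 → f/25 → f/29 — 3 stops stopped down (darker).
Shutter speed: 1/320 → 1/250 → 1/200 → 1/160 → 1/125 → 1/100 → 1/80 → 1/60 — 2 1/3 stops longer (brighter).
ISO: 2500 → 3200 — 1/3 stop higher (brighter).
Net: −3 +2 1/3 +1/3 = −1/3 stops.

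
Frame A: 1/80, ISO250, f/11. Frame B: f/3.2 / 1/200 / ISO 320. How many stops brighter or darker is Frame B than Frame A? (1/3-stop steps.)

2 2/3 stops brighter

Aperture: f/11 → f/10 → f/9 → f/8 → f/7.1 → f/6.3 → f/5.6 → f/5 → f/4.5 → f/4 → f/3.5 → f/3.2 — 3 2/3 stops wider (brighter).
Shutter speed: 1/80 → 1/100 → 1/125 → 1/160 → 1/200 — 1 1/3 stops faster (darker).
ISO: 250 → 320 — 1/3 stop higher (brighter).
Net: +3 2/3 −1 1/3 +1/3 = +2 2/3 stops.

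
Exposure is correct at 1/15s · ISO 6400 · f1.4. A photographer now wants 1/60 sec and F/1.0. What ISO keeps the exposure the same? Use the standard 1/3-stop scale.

Shutter speed: 1/15 → 1/20 → 1/25 → 1/30 → 1/40 → 1/50 → 1/60 — 2 stops faster (darker).
Aperture: f/1.4 → f/1.2 → f/1.1 → f/1.0 — 1 stop opened up (brighter).
Net change so far: 1 stop darker. Offset with the ISO: 6400 → 8000 → 10000 → 12800.

ISO 12800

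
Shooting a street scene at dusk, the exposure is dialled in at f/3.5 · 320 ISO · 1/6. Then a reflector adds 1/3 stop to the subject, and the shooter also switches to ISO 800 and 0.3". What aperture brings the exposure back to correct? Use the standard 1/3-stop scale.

Scene light: 1/3 stop brighter.
ISO: 320 → 400 → 500 → 640 → 800 — 1 1/3 stops raised (brighter).
Shutter speed: 1/6 → 1/5 → 1/4 → 0.3 — 1 stop longer (brighter).
Net so far: 2 2/3 stops brighter. Aperture: f/3.5 → f/4 → f/4.5 → f/5 → f/5.6 → f/6.3 → f/7.1 → f/8 → f/9.

f/9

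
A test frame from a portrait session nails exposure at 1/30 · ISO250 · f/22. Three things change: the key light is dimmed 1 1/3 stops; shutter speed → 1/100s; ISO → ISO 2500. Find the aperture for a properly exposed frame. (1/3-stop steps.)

Scene light: 1 1/3 stops darker.
Shutter speed: 1/30 → 1/40 → 1/50 → 1/60 → 1/80 → 1/100 — 1 2/3 stops faster (darker).
ISO: 250 → 320 → 400 → 500 → 640 → 800 → 1000 → 1250 → 1600 → 2000 → 2500 — 3 1/3 stops raised (brighter).
Net so far: 1/3 stop brighter. Aperture: f/22 → f/25.

f/25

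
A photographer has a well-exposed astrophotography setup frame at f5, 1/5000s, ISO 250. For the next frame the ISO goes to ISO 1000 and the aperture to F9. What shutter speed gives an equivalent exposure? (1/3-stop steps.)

ISO: 250 → 320 → 400 → 500 → 640 → 800 → 1000 — 2 stops raised (brighter).
Aperture: f/5 → f/5.6 → f/6.3 → f/7.1 → f/8 → f/9 — 1 2/3 stops smaller aperture (darker).
Net change so far: 1/3 stop brighter. Offset with the shutter speed: 1/5000 → 1/6400.

1/6400s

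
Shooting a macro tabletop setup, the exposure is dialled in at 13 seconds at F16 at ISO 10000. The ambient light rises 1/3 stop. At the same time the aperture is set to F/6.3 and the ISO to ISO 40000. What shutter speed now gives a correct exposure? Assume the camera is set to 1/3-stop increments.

Scene light: 1/3 stop brighter.
Aperture: f/16 → f/14 → f/13 → f/11 → f/10 → f/9 → f/8 → f/7.1 → f/6.3 — 2 2/3 stops larger aperture (brighter).
ISO: 10000 → 12800 → 16000 → 20000 → 25600 → 32000 → 40000 — 2 stops higher (brighter).
Net so far: 5 stops brighter. Shutter speed: 13 → 10 → 8 → 6 → 5 → 4 → 3.2 → 2.5 → 2 → 1.6 → 1.3 → 1 → 0.8 → 0.6 → 0.5 → 0.4.

0.4 s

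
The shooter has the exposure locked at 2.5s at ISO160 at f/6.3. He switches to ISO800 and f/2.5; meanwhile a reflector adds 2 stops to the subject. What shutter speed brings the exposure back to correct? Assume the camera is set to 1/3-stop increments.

1/50s

Scene light: 2 stops brighter.
ISO: 160 → 200 → 250 → 320 → 400 → 500 → 640 → 800 — 2 1/3 stops higher (brighter).
Aperture: f/6.3 → f/5.6 → f/5 → f/4.5 → f/4 → f/3.5 → f/3.2 → f/2.8 → f/2.5 — 2 2/3 stops opened up (brighter).
Net so far: 7 stops brighter. Shutter speed: 2.5 → 2 → 1.6 → 1.3 → 1 → 0.8 → 0.6 → 0.5 → 0.4 → 0.3 → 1/4 → 1/5 → 1/6 → 1/8 → 1/10 → 1/13 → 1/15 → 1/20 → 1/25 → 1/30 → 1/40 → 1/50.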